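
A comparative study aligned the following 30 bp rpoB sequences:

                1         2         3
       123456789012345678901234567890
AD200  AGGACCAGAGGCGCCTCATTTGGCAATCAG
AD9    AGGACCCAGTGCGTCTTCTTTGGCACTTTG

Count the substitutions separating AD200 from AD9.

The sequences differ at positions 7 (A/C), 8 (G/A), 9 (A/G), 10 (G/T), 14 (C/T), 17 (C/T), 18 (A/C), 26 (A/C), 28 (C/T), 29 (A/T).
That gives 10 mismatches out of 30 aligned sites, so the Hamming distance is 10.

10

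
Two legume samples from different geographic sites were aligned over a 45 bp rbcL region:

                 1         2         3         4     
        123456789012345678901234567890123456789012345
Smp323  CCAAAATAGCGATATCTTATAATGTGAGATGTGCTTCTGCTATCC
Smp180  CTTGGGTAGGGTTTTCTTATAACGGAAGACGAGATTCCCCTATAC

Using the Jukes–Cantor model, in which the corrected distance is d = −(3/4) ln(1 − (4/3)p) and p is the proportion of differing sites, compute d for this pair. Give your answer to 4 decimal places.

The sequences differ at positions 2 (C/T), 3 (A/T), 4 (A/G), 5 (A/G), 6 (A/G), 10 (C/G), 12 (A/T), 14 (A/T), 23 (T/C), 25 (T/G), 26 (G/A), 30 (T/C), 32 (T/A), 34 (C/A), 38 (T/C), 39 (G/C), 44 (C/A).
p = 17/45 = 0.377778.
d = −0.75 · ln(1 − (4/3)·0.377778) = −0.75 · ln(0.496296) = −0.75 · (-0.700583) = 0.5254.

0.5254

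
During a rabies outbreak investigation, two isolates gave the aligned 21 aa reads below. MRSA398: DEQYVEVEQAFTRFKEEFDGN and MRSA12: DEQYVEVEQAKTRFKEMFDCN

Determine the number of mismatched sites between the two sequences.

3

Mismatches occur at site 11 (F/K), site 17 (E/M), site 20 (G/C).
That gives 3 mismatches out of 21 aligned sites, so the Hamming distance is 3.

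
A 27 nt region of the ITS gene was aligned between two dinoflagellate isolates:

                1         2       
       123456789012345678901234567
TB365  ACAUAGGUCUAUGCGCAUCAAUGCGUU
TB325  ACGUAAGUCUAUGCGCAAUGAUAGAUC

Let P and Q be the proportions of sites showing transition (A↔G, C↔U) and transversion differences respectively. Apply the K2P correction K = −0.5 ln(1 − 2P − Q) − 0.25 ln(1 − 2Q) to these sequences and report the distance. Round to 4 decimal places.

0.4891

Differing sites — 3:A/G (Ti); 6:G/A (Ti); 18:U/A (Tv); 19:C/U (Ti); 20:A/G (Ti); 23:G/A (Ti); 24:C/G (Tv); 25:G/A (Ti); 27:U/C (Ti).
Of the 9 differences, 7 transitions and 2 transversions over 27 sites: P = 7/27 = 0.259259, Q = 2/27 = 0.074074.
d = −0.5·ln(0.407408) − 0.25·ln(0.851852) = −0.5·(-0.897940) − 0.25·(-0.160342) = 0.4891.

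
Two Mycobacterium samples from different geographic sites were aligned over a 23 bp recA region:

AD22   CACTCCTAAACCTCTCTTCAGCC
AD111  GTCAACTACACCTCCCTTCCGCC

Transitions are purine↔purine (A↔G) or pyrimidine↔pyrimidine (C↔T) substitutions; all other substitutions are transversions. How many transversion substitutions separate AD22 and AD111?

Mismatches occur at site 1 (C↔G, transversion), site 2 (A↔T, transversion), site 4 (T↔A, transversion), site 5 (C↔A, transversion), site 9 (A↔C, transversion), site 15 (T↔C, transition), site 20 (A↔C, transversion).
Of the 7 differences, 1 transition and 6 transversions, so the answer is 6.

6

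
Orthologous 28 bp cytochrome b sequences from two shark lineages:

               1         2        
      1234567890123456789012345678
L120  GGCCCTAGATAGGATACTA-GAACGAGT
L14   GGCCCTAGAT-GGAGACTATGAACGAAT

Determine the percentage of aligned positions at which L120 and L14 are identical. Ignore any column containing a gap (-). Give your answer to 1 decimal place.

Excluding the 2 gap columns leaves 26 comparable sites.
Mismatches occur at site 15 (T/G), site 27 (G/A).
24 of the 26 comparable sites match, so the percent identity is 24/26 × 100 = 92.3%.

92.3%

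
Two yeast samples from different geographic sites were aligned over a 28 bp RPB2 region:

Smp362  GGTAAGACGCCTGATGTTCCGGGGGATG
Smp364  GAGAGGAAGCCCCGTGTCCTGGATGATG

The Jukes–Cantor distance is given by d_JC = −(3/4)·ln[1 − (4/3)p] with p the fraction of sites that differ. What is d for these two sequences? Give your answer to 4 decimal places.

Differing sites — 2:G/A; 3:T/G; 5:A/G; 8:C/A; 12:T/C; 13:G/C; 14:A/G; 18:T/C; 20:C/T; 23:G/A; 24:G/T.
p = 11/28 = 0.392857.
d = −0.75 · ln(1 − (4/3)·0.392857) = −0.75 · ln(0.476191) = −0.75 · (-0.741936) = 0.5565.

0.5565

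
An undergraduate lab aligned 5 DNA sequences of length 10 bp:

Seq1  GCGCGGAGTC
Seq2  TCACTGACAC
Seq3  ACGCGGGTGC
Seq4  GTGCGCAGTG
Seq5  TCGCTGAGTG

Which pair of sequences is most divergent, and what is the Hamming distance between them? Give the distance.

8

Pairwise Hamming distances:
  Seq1 vs Seq2: 5
  Seq1 vs Seq3: 4
  Seq1 vs Seq4: 3
  Seq1 vs Seq5: 3
  Seq2 vs Seq3: 6
  Seq2 vs Seq4: 8
  Seq2 vs Seq5: 4
  Seq3 vs Seq4: 7
  Seq3 vs Seq5: 6
  Seq4 vs Seq5: 4
The largest is 8, between Seq2 and Seq4.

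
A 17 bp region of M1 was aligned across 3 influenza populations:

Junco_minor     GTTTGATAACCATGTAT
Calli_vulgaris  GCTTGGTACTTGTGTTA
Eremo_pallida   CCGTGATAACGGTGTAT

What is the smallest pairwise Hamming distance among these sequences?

Pairwise Hamming distances:
  Junco_minor vs Calli_vulgaris: 8
  Junco_minor vs Eremo_pallida: 5
  Calli_vulgaris vs Eremo_pallida: 8
The smallest is 5, between Junco_minor and Eremo_pallida.

5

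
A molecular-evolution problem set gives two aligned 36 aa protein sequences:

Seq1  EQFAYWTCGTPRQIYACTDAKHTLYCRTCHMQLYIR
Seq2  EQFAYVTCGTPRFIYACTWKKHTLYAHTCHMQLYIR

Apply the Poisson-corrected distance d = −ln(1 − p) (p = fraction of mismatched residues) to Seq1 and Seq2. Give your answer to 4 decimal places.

Mismatches occur at site 6 (W↔V), site 13 (Q↔F), site 19 (D↔W), site 20 (A↔K), site 26 (C↔A), site 27 (R↔H).
p = 6/36 = 0.166667.
d = −ln(1 − 0.166667) = −ln(0.833333) = 0.1823.

0.1823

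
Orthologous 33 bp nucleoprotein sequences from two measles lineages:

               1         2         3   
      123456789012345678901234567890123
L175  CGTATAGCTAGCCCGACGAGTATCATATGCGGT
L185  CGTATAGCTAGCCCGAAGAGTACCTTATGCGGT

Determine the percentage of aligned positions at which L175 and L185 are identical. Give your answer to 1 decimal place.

90.9%

Mismatches occur at site 17 (C↔A), site 23 (T↔C), site 25 (A↔T).
30 of the 33 sites match, so the percent identity is 30/33 × 100 = 90.9%.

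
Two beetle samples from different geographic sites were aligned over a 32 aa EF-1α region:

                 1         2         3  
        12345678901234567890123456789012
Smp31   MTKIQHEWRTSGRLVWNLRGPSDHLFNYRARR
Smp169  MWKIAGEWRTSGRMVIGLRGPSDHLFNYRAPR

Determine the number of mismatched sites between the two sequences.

7

Mismatches occur at site 2 (T/W), site 5 (Q/A), site 6 (H/G), site 14 (L/M), site 16 (W/I), site 17 (N/G), site 31 (R/P).
That gives 7 mismatches out of 32 aligned sites, so the Hamming distance is 7.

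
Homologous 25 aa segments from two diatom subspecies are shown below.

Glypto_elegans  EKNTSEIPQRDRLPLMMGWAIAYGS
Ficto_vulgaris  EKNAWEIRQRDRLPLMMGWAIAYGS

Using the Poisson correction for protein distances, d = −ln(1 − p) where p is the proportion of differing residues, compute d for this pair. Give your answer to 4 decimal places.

0.1278

Mismatches occur at site 4 (T→A), site 5 (S→W), site 8 (P→R).
p = 3/25 = 0.120000.
d = −ln(1 − 0.120000) = −ln(0.880000) = 0.1278.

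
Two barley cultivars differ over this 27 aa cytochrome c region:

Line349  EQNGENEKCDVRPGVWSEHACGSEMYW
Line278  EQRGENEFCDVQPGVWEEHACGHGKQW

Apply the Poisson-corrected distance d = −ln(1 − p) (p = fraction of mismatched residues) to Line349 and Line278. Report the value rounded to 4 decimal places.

The sequences differ at positions 3 (N/R), 8 (K/F), 12 (R/Q), 17 (S/E), 23 (S/H), 24 (E/G), 25 (M/K), 26 (Y/Q).
p = 8/27 = 0.296296.
d = −ln(1 − 0.296296) = −ln(0.703704) = 0.3514.

0.3514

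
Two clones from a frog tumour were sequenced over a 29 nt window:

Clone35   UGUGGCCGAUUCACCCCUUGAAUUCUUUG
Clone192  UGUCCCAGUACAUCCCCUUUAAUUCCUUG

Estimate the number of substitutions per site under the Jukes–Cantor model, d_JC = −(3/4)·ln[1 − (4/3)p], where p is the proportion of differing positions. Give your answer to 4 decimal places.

Differing sites — 4:G/C; 5:G/C; 7:C/A; 9:A/U; 10:U/A; 11:U/C; 12:C/A; 13:A/U; 20:G/U; 26:U/C.
p = 10/29 = 0.344828.
d = −0.75 · ln(1 − (4/3)·0.344828) = −0.75 · ln(0.540229) = −0.75 · (-0.615762) = 0.4618.

0.4618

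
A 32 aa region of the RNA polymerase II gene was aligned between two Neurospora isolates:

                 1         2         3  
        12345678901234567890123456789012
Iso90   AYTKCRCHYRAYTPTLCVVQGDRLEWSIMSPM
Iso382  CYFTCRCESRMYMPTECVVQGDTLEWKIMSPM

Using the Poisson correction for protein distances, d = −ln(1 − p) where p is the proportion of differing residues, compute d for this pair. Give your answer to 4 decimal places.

The sequences differ at positions 1 (A/C), 3 (T/F), 4 (K/T), 8 (H/E), 9 (Y/S), 11 (A/M), 13 (T/M), 16 (L/E), 23 (R/T), 27 (S/K).
p = 10/32 = 0.312500.
d = −ln(1 − 0.312500) = −ln(0.687500) = 0.3747.

0.3747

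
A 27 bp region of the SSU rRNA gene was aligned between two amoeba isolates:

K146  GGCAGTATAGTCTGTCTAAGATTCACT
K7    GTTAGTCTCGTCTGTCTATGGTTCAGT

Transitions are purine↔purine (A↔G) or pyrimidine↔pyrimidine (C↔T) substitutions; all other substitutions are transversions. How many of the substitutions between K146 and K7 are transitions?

2

Differing sites — 2:G/T (Tv); 3:C/T (Ti); 7:A/C (Tv); 9:A/C (Tv); 19:A/T (Tv); 21:A/G (Ti); 26:C/G (Tv).
Of the 7 differences, 2 transitions and 5 transversions, so the answer is 2.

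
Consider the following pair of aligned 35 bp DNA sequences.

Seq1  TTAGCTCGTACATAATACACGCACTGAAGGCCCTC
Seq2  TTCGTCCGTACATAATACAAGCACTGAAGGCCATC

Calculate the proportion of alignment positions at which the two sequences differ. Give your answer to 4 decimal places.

Mismatches occur at site 3 (A↔C), site 5 (C↔T), site 6 (T↔C), site 20 (C↔A), site 33 (C↔A).
There are 5 differences over 35 sites, so p = 5/35 = 0.1429.

0.1429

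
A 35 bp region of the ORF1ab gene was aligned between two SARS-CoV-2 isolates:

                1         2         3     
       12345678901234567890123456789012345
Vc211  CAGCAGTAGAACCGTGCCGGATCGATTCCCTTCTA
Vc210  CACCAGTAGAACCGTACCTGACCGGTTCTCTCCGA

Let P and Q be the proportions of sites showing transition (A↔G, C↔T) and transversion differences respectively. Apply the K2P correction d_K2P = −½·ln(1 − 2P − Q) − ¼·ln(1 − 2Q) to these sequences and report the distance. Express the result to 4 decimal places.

0.2792

Mismatches occur at site 3 (G→C, transversion), site 16 (G→A, transition), site 19 (G→T, transversion), site 22 (T→C, transition), site 25 (A→G, transition), site 29 (C→T, transition), site 32 (T→C, transition), site 34 (T→G, transversion).
Of the 8 differences, 5 transitions and 3 transversions over 35 sites: P = 5/35 = 0.142857, Q = 3/35 = 0.085714.
d = −0.5·ln(0.628572) − 0.25·ln(0.828572) = −0.5·(-0.464305) − 0.25·(-0.188052) = 0.2792.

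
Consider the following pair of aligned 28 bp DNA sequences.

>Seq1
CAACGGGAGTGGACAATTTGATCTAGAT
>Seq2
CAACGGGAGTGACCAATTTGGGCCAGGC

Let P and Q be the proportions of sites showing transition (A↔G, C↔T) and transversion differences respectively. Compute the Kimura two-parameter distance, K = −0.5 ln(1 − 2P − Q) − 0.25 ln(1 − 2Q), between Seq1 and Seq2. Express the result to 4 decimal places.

0.3183

Differing sites — 12:G/A (Ti); 13:A/C (Tv); 21:A/G (Ti); 22:T/G (Tv); 24:T/C (Ti); 27:A/G (Ti); 28:T/C (Ti).
Of the 7 differences, 5 transitions and 2 transversions over 28 sites: P = 5/28 = 0.178571, Q = 2/28 = 0.071429.
d = −0.5·ln(0.571429) − 0.25·ln(0.857142) = −0.5·(-0.559615) − 0.25·(-0.154152) = 0.3183.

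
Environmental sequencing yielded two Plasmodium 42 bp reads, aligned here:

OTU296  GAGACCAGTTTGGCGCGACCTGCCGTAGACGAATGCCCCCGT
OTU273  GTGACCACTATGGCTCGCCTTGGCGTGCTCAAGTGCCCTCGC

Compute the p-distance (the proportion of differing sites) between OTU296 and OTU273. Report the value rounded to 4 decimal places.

Differing sites — 2:A/T; 8:G/C; 10:T/A; 15:G/T; 18:A/C; 20:C/T; 23:C/G; 27:A/G; 28:G/C; 29:A/T; 31:G/A; 33:A/G; 39:C/T; 42:T/C.
There are 14 differences over 42 sites, so p = 14/42 = 0.3333.

0.3333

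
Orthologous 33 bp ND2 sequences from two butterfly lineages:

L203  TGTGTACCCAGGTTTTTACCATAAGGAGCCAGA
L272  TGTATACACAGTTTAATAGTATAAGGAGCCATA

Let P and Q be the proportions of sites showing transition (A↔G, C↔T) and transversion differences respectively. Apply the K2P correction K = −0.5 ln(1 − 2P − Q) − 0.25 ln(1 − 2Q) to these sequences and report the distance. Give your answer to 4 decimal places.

0.2935

Differing sites — 4:G/A (Ti); 8:C/A (Tv); 12:G/T (Tv); 15:T/A (Tv); 16:T/A (Tv); 19:C/G (Tv); 20:C/T (Ti); 32:G/T (Tv).
Of the 8 differences, 2 transitions and 6 transversions over 33 sites: P = 2/33 = 0.060606, Q = 6/33 = 0.181818.
d = −0.5·ln(0.696970) − 0.25·ln(0.636364) = −0.5·(-0.361013) − 0.25·(-0.451985) = 0.2935.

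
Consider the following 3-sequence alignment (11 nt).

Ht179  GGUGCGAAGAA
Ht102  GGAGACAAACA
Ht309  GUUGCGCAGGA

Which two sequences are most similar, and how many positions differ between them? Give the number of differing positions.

Pairwise Hamming distances:
  Ht179 vs Ht102: 5
  Ht179 vs Ht309: 3
  Ht102 vs Ht309: 7
The smallest is 3, between Ht179 and Ht309.

3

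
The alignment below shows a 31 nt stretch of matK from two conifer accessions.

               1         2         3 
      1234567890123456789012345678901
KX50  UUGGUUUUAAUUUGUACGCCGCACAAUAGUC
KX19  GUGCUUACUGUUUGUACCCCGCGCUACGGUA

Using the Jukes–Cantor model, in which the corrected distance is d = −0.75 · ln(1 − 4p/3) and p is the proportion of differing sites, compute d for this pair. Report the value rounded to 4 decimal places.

Differing sites — 1:U/G; 4:G/C; 7:U/A; 8:U/C; 9:A/U; 10:A/G; 18:G/C; 23:A/G; 25:A/U; 27:U/C; 28:A/G; 31:C/A.
p = 12/31 = 0.387097.
d = −0.75 · ln(1 − (4/3)·0.387097) = −0.75 · ln(0.483871) = −0.75 · (-0.725937) = 0.5445.

0.5445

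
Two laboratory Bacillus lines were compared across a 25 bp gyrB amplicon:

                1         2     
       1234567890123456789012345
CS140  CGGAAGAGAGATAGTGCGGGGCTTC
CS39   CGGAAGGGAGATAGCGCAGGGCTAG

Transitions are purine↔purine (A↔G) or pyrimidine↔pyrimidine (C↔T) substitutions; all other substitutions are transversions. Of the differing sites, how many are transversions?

2

The sequences differ at positions 7 (A/G, transition), 15 (T/C, transition), 18 (G/A, transition), 24 (T/A, transversion), 25 (C/G, transversion).
Of the 5 differences, 3 transitions and 2 transversions, so the answer is 2.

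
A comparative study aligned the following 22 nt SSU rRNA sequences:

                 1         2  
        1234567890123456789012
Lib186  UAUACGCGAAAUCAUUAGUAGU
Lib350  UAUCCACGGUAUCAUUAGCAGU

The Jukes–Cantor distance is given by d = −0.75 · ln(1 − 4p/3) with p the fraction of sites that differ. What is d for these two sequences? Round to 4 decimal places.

The sequences differ at positions 4 (A/C), 6 (G/A), 9 (A/G), 10 (A/U), 19 (U/C).
p = 5/22 = 0.227273.
d = −0.75 · ln(1 − (4/3)·0.227273) = −0.75 · ln(0.696969) = −0.75 · (-0.361014) = 0.2708.

0.2708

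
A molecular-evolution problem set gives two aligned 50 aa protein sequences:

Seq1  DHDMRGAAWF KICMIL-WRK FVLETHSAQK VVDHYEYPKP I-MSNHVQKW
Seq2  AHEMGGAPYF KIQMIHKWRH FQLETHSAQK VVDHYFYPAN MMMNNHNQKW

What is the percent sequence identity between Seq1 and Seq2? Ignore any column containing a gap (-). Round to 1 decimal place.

68.8%

Excluding the 2 gap columns leaves 48 comparable sites.
Mismatches occur at site 1 (D↔A), site 3 (D↔E), site 5 (R↔G), site 8 (A↔P), site 9 (W↔Y), site 13 (C↔Q), site 16 (L↔H), site 20 (K↔H), site 22 (V↔Q), site 36 (E↔F), site 39 (K↔A), site 40 (P↔N), site 41 (I↔M), site 44 (S↔N), site 47 (V↔N).
33 of the 48 comparable sites match, so the percent identity is 33/48 × 100 = 68.8%.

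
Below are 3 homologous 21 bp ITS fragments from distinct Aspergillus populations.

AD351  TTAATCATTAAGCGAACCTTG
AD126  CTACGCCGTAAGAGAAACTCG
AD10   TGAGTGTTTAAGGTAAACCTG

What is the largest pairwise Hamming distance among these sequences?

11

Pairwise Hamming distances:
  AD351 vs AD126: 8
  AD351 vs AD10: 8
  AD126 vs AD10: 11
The largest is 11, between AD126 and AD10.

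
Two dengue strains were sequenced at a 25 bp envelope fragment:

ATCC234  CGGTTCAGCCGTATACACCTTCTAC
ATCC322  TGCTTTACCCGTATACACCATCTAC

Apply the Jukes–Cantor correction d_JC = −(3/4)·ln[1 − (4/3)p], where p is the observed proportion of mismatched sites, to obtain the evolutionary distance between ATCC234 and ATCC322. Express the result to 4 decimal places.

Mismatches occur at site 1 (C→T), site 3 (G→C), site 6 (C→T), site 8 (G→C), site 20 (T→A).
p = 5/25 = 0.200000.
d = −0.75 · ln(1 − (4/3)·0.200000) = −0.75 · ln(0.733333) = −0.75 · (-0.310155) = 0.2326.

0.2326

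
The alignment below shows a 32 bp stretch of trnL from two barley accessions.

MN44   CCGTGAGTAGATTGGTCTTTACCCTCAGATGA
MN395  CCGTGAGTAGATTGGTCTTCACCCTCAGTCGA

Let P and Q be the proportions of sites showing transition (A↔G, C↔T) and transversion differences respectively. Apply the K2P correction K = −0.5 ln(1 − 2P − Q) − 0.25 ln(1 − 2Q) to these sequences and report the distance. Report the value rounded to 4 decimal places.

The sequences differ at positions 20 (T/C, transition), 29 (A/T, transversion), 30 (T/C, transition).
Of the 3 differences, 2 transitions and 1 transversion over 32 sites: P = 2/32 = 0.062500, Q = 1/32 = 0.031250.
d = −0.5·ln(0.843750) − 0.25·ln(0.937500) = −0.5·(-0.169899) − 0.25·(-0.064539) = 0.1011.

0.1011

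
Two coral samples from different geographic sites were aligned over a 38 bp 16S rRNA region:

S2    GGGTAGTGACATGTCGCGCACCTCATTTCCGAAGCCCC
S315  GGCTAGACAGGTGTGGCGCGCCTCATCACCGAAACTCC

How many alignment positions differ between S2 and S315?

11

Mismatches occur at site 3 (G↔C), site 7 (T↔A), site 8 (G↔C), site 10 (C↔G), site 11 (A↔G), site 15 (C↔G), site 20 (A↔G), site 27 (T↔C), site 28 (T↔A), site 34 (G↔A), site 36 (C↔T).
That gives 11 mismatches out of 38 aligned sites, so the Hamming distance is 11.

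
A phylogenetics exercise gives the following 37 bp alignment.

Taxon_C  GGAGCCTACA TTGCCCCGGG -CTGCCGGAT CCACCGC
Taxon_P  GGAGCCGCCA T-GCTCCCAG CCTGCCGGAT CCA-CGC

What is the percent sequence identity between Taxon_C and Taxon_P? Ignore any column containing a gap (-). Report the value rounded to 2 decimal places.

Excluding the 3 gap columns leaves 34 comparable sites.
Mismatches occur at site 7 (T↔G), site 8 (A↔C), site 15 (C↔T), site 18 (G↔C), site 19 (G↔A).
29 of the 34 comparable sites match, so the percent identity is 29/34 × 100 = 85.29%.

85.29%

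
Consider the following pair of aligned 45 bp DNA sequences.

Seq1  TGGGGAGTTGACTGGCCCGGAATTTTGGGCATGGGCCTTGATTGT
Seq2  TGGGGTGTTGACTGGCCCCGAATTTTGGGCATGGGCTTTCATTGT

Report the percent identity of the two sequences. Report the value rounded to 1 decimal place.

91.1%

The sequences differ at positions 6 (A/T), 19 (G/C), 37 (C/T), 40 (G/C).
41 of the 45 sites match, so the percent identity is 41/45 × 100 = 91.1%.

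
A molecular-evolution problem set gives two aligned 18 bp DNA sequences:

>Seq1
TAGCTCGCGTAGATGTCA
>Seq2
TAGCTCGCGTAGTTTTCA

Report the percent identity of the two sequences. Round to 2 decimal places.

Differing sites — 13:A/T; 15:G/T.
16 of the 18 sites match, so the percent identity is 16/18 × 100 = 88.89%.

88.89%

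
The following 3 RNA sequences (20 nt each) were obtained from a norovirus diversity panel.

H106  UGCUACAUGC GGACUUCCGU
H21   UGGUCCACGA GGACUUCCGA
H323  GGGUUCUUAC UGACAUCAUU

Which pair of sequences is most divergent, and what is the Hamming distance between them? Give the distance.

11

Pairwise Hamming distances:
  H106 vs H21: 5
  H106 vs H323: 9
  H21 vs H323: 11
The largest is 11, between H21 and H323.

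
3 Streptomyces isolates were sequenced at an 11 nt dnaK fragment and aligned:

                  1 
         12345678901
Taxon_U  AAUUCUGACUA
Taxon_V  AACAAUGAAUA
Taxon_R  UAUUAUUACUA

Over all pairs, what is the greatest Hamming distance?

Pairwise Hamming distances:
  Taxon_U vs Taxon_V: 4
  Taxon_U vs Taxon_R: 3
  Taxon_V vs Taxon_R: 5
The largest is 5, between Taxon_V and Taxon_R.

5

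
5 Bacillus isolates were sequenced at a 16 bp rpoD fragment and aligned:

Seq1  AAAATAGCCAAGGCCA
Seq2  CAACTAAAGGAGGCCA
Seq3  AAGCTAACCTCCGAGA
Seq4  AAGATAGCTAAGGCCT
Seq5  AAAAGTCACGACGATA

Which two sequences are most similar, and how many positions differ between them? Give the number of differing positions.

Pairwise Hamming distances:
  Seq1 vs Seq2: 6
  Seq1 vs Seq3: 8
  Seq1 vs Seq4: 3
  Seq1 vs Seq5: 8
  Seq2 vs Seq3: 9
  Seq2 vs Seq4: 8
  Seq2 vs Seq5: 9
  Seq3 vs Seq4: 9
  Seq3 vs Seq5: 9
  Seq4 vs Seq5: 11
The smallest is 3, between Seq1 and Seq4.

3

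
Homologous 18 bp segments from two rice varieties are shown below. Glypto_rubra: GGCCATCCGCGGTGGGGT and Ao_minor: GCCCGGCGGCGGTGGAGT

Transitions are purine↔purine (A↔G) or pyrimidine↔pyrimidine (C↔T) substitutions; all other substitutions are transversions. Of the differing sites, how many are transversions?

Mismatches occur at site 2 (G→C, transversion), site 5 (A→G, transition), site 6 (T→G, transversion), site 8 (C→G, transversion), site 16 (G→A, transition).
Of the 5 differences, 2 transitions and 3 transversions, so the answer is 3.

3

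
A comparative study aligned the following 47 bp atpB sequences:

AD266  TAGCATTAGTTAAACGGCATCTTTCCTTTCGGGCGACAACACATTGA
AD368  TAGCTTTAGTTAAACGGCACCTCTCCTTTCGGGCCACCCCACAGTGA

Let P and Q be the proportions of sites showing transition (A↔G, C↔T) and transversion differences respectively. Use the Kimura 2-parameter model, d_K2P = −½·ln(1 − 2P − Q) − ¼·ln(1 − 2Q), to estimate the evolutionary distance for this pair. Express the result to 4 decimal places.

0.1661

The sequences differ at positions 5 (A/T, transversion), 20 (T/C, transition), 23 (T/C, transition), 35 (G/C, transversion), 38 (A/C, transversion), 39 (A/C, transversion), 44 (T/G, transversion).
Of the 7 differences, 2 transitions and 5 transversions over 47 sites: P = 2/47 = 0.042553, Q = 5/47 = 0.106383.
d = −0.5·ln(0.808511) − 0.25·ln(0.787234) = −0.5·(-0.212561) − 0.25·(-0.239230) = 0.1661.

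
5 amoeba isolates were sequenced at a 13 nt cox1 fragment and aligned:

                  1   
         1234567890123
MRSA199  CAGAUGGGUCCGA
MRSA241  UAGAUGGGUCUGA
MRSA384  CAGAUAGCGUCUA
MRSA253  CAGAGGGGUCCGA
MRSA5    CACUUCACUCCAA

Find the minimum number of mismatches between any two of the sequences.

1

Pairwise Hamming distances:
  MRSA199 vs MRSA241: 2
  MRSA199 vs MRSA384: 5
  MRSA199 vs MRSA253: 1
  MRSA199 vs MRSA5: 6
  MRSA241 vs MRSA384: 7
  MRSA241 vs MRSA253: 3
  MRSA241 vs MRSA5: 8
  MRSA384 vs MRSA253: 6
  MRSA384 vs MRSA5: 7
  MRSA253 vs MRSA5: 7
The smallest is 1, between MRSA199 and MRSA253.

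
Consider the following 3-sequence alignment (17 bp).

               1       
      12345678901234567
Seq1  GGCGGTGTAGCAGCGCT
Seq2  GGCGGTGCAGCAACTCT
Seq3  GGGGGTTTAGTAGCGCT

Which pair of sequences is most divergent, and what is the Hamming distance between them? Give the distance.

6

Pairwise Hamming distances:
  Seq1 vs Seq2: 3
  Seq1 vs Seq3: 3
  Seq2 vs Seq3: 6
The largest is 6, between Seq2 and Seq3.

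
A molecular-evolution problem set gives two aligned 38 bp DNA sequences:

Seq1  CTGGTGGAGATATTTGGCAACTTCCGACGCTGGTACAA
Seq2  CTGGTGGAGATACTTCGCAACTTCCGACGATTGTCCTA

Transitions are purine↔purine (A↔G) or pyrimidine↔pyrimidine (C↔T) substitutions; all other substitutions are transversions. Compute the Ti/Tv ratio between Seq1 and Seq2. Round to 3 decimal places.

The sequences differ at positions 13 (T/C, transition), 16 (G/C, transversion), 30 (C/A, transversion), 32 (G/T, transversion), 35 (A/C, transversion), 37 (A/T, transversion).
Of the 6 differences, 1 transition and 5 transversions, so Ti/Tv = 1/5 = 0.200.

0.200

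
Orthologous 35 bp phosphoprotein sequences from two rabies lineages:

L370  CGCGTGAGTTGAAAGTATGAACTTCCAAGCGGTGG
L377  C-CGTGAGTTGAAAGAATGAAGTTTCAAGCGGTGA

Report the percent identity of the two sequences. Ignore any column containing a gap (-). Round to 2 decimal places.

Excluding the 1 gap column leaves 34 comparable sites.
Differing sites — 16:T/A; 22:C/G; 25:C/T; 35:G/A.
30 of the 34 comparable sites match, so the percent identity is 30/34 × 100 = 88.24%.

88.24%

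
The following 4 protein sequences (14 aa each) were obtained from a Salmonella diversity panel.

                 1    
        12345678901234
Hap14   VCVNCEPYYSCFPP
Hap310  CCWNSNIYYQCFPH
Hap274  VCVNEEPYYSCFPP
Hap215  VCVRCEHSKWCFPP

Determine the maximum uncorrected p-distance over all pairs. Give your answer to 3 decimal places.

0.714

Pairwise Hamming distances:
  Hap14 vs Hap310: 7
  Hap14 vs Hap274: 1
  Hap14 vs Hap215: 5
  Hap310 vs Hap274: 7
  Hap310 vs Hap215: 10
  Hap274 vs Hap215: 6
The largest is 10 mismatches, between Hap310 and Hap215; p = 10/14 = 0.714.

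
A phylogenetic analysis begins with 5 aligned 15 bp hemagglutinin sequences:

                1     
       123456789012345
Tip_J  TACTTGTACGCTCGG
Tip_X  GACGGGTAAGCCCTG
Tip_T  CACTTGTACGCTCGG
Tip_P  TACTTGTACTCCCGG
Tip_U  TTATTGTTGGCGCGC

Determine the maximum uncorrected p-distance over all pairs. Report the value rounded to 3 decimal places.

Pairwise Hamming distances:
  Tip_J vs Tip_X: 6
  Tip_J vs Tip_T: 1
  Tip_J vs Tip_P: 2
  Tip_J vs Tip_U: 6
  Tip_X vs Tip_T: 6
  Tip_X vs Tip_P: 6
  Tip_X vs Tip_U: 10
  Tip_T vs Tip_P: 3
  Tip_T vs Tip_U: 7
  Tip_P vs Tip_U: 7
The largest is 10 mismatches, between Tip_X and Tip_U; p = 10/15 = 0.667.

0.667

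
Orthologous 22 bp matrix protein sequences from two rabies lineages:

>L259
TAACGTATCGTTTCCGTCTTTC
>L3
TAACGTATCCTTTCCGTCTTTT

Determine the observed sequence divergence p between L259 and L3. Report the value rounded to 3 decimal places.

The sequences differ at positions 10 (G/C), 22 (C/T).
There are 2 differences over 22 sites, so p = 2/22 = 0.091.

0.091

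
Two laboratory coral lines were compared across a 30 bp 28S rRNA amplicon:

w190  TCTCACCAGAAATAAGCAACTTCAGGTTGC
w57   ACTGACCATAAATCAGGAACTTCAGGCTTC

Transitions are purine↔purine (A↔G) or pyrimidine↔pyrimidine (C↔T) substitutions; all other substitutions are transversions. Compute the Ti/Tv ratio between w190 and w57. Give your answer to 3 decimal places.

Mismatches occur at site 1 (T/A, transversion), site 4 (C/G, transversion), site 9 (G/T, transversion), site 14 (A/C, transversion), site 17 (C/G, transversion), site 27 (T/C, transition), site 29 (G/T, transversion).
Of the 7 differences, 1 transition and 6 transversions, so Ti/Tv = 1/6 = 0.167.

0.167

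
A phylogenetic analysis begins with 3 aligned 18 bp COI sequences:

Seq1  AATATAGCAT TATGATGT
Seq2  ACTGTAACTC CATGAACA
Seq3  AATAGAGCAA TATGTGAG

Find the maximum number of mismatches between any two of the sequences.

Pairwise Hamming distances:
  Seq1 vs Seq2: 9
  Seq1 vs Seq3: 6
  Seq2 vs Seq3: 11
The largest is 11, between Seq2 and Seq3.

11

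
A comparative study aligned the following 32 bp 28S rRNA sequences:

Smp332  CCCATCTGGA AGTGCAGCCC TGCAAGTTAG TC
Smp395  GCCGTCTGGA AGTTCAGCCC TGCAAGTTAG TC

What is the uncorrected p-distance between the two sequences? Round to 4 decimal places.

Mismatches occur at site 1 (C/G), site 4 (A/G), site 14 (G/T).
There are 3 differences over 32 sites, so p = 3/32 = 0.0938.

0.0938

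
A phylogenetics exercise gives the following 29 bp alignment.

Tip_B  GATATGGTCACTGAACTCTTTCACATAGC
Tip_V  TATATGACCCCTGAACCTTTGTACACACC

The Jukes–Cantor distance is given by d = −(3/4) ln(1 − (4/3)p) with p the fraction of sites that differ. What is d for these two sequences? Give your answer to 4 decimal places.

Differing sites — 1:G/T; 7:G/A; 8:T/C; 10:A/C; 17:T/C; 18:C/T; 21:T/G; 22:C/T; 26:T/C; 28:G/C.
p = 10/29 = 0.344828.
d = −0.75 · ln(1 − (4/3)·0.344828) = −0.75 · ln(0.540229) = −0.75 · (-0.615762) = 0.4618.

0.4618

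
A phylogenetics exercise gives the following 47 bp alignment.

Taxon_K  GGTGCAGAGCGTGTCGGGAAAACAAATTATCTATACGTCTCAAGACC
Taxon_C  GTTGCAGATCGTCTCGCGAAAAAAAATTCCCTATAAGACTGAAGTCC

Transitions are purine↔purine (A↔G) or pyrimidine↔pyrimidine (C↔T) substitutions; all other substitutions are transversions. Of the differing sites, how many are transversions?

10

Differing sites — 2:G/T (Tv); 9:G/T (Tv); 13:G/C (Tv); 17:G/C (Tv); 23:C/A (Tv); 29:A/C (Tv); 30:T/C (Ti); 36:C/A (Tv); 38:T/A (Tv); 41:C/G (Tv); 45:A/T (Tv).
Of the 11 differences, 1 transition and 10 transversions, so the answer is 10.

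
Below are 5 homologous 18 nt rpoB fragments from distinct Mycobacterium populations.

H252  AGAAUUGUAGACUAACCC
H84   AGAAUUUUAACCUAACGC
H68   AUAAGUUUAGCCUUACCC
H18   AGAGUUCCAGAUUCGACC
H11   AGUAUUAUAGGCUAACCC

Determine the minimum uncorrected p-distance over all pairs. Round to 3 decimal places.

Pairwise Hamming distances:
  H252 vs H84: 4
  H252 vs H68: 5
  H252 vs H18: 7
  H252 vs H11: 3
  H84 vs H68: 5
  H84 vs H18: 10
  H84 vs H11: 5
  H68 vs H18: 10
  H68 vs H11: 6
  H18 vs H11: 9
The smallest is 3 mismatches, between H252 and H11; p = 3/18 = 0.167.

0.167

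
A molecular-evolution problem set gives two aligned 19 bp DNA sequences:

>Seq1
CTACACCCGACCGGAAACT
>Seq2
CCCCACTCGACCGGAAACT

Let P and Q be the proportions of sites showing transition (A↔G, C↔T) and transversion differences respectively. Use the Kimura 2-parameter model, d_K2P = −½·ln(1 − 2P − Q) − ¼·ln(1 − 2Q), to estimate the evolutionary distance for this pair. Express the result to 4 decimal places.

Differing sites — 2:T/C (Ti); 3:A/C (Tv); 7:C/T (Ti).
Of the 3 differences, 2 transitions and 1 transversion over 19 sites: P = 2/19 = 0.105263, Q = 1/19 = 0.052632.
d = −0.5·ln(0.736842) − 0.25·ln(0.894736) = −0.5·(-0.305382) − 0.25·(-0.111227) = 0.1805.

0.1805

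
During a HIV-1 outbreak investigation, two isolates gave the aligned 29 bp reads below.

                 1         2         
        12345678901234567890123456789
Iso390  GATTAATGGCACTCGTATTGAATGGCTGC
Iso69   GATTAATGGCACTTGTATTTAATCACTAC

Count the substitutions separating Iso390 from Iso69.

5

Differing sites — 14:C/T; 20:G/T; 24:G/C; 25:G/A; 28:G/A.
That gives 5 mismatches out of 29 aligned sites, so the Hamming distance is 5.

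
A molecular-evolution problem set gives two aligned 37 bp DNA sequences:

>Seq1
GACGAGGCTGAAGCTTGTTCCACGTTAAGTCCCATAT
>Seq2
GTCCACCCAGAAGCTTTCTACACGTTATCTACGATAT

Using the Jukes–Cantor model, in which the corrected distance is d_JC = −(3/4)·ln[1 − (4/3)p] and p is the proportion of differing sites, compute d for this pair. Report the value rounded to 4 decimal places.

Differing sites — 2:A/T; 4:G/C; 6:G/C; 7:G/C; 9:T/A; 17:G/T; 18:T/C; 20:C/A; 28:A/T; 29:G/C; 31:C/A; 33:C/G.
p = 12/37 = 0.324324.
d = −0.75 · ln(1 − (4/3)·0.324324) = −0.75 · ln(0.567568) = −0.75 · (-0.566395) = 0.4248.

0.4248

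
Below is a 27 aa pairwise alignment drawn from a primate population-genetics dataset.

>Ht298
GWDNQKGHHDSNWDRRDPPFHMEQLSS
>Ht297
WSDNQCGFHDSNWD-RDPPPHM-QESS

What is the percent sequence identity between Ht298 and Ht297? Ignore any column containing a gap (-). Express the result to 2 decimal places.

Excluding the 2 gap columns leaves 25 comparable sites.
Mismatches occur at site 1 (G/W), site 2 (W/S), site 6 (K/C), site 8 (H/F), site 20 (F/P), site 25 (L/E).
19 of the 25 comparable sites match, so the percent identity is 19/25 × 100 = 76.00%.

76.00%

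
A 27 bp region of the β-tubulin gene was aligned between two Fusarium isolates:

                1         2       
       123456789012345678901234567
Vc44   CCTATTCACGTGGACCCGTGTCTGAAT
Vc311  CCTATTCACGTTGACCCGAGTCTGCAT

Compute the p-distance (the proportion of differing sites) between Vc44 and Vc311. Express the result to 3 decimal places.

Differing sites — 12:G/T; 19:T/A; 25:A/C.
There are 3 differences over 27 sites, so p = 3/27 = 0.111.

0.111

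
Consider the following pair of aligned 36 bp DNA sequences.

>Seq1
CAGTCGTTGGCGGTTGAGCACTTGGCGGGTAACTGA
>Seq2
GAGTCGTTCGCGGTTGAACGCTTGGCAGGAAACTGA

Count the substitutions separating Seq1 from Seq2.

Mismatches occur at site 1 (C→G), site 9 (G→C), site 18 (G→A), site 20 (A→G), site 27 (G→A), site 30 (T→A).
That gives 6 mismatches out of 36 aligned sites, so the Hamming distance is 6.

6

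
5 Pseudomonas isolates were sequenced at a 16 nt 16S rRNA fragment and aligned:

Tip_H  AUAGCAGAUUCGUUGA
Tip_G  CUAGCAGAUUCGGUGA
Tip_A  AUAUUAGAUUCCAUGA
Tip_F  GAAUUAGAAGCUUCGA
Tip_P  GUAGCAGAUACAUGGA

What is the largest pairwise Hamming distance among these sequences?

Pairwise Hamming distances:
  Tip_H vs Tip_G: 2
  Tip_H vs Tip_A: 4
  Tip_H vs Tip_F: 8
  Tip_H vs Tip_P: 4
  Tip_G vs Tip_A: 5
  Tip_G vs Tip_F: 9
  Tip_G vs Tip_P: 5
  Tip_A vs Tip_F: 7
  Tip_A vs Tip_P: 7
  Tip_F vs Tip_P: 7
The largest is 9, between Tip_G and Tip_F.

9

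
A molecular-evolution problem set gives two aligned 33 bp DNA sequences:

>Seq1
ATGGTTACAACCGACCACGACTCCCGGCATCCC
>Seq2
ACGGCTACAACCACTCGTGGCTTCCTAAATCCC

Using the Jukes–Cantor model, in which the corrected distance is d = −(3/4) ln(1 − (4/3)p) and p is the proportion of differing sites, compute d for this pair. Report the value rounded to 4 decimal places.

Mismatches occur at site 2 (T↔C), site 5 (T↔C), site 13 (G↔A), site 14 (A↔C), site 15 (C↔T), site 17 (A↔G), site 18 (C↔T), site 20 (A↔G), site 23 (C↔T), site 26 (G↔T), site 27 (G↔A), site 28 (C↔A).
p = 12/33 = 0.363636.
d = −0.75 · ln(1 − (4/3)·0.363636) = −0.75 · ln(0.515152) = −0.75 · (-0.663293) = 0.4975.

0.4975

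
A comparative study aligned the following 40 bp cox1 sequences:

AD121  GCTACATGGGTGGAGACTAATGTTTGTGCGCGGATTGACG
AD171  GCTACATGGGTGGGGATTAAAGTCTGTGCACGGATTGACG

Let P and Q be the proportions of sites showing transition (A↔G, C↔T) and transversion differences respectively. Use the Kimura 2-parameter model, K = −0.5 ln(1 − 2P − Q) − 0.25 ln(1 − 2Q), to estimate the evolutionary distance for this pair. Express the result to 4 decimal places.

Mismatches occur at site 14 (A↔G, transition), site 17 (C↔T, transition), site 21 (T↔A, transversion), site 24 (T↔C, transition), site 30 (G↔A, transition).
Of the 5 differences, 4 transitions and 1 transversion over 40 sites: P = 4/40 = 0.100000, Q = 1/40 = 0.025000.
d = −0.5·ln(0.775000) − 0.25·ln(0.950000) = −0.5·(-0.254892) − 0.25·(-0.051293) = 0.1403.

0.1403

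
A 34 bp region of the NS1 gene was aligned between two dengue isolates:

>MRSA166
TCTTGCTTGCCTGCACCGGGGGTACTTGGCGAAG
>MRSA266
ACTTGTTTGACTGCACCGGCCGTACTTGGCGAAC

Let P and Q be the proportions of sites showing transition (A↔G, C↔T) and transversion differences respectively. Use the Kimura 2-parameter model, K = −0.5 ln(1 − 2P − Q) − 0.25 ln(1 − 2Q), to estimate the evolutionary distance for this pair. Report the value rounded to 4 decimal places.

Mismatches occur at site 1 (T↔A, transversion), site 6 (C↔T, transition), site 10 (C↔A, transversion), site 20 (G↔C, transversion), site 21 (G↔C, transversion), site 34 (G↔C, transversion).
Of the 6 differences, 1 transition and 5 transversions over 34 sites: P = 1/34 = 0.029412, Q = 5/34 = 0.147059.
d = −0.5·ln(0.794117) − 0.25·ln(0.705882) = −0.5·(-0.230524) − 0.25·(-0.348307) = 0.2023.

0.2023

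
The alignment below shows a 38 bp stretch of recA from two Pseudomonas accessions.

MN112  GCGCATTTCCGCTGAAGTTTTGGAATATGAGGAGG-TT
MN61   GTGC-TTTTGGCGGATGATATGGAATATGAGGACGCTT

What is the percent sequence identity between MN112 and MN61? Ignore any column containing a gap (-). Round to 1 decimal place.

77.8%

Excluding the 2 gap columns leaves 36 comparable sites.
Differing sites — 2:C/T; 9:C/T; 10:C/G; 13:T/G; 16:A/T; 18:T/A; 20:T/A; 34:G/C.
28 of the 36 comparable sites match, so the percent identity is 28/36 × 100 = 77.8%.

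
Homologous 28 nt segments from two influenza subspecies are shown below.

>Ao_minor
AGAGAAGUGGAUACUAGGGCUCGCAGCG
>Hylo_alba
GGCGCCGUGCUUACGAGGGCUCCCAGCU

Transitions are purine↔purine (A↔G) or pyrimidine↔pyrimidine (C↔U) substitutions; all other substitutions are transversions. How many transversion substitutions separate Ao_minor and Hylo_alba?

8

Differing sites — 1:A/G (Ti); 3:A/C (Tv); 5:A/C (Tv); 6:A/C (Tv); 10:G/C (Tv); 11:A/U (Tv); 15:U/G (Tv); 23:G/C (Tv); 28:G/U (Tv).
Of the 9 differences, 1 transition and 8 transversions, so the answer is 8.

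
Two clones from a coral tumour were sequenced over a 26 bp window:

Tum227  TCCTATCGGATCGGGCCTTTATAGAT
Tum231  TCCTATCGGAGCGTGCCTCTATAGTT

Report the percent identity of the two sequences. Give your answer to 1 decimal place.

84.6%

The sequences differ at positions 11 (T/G), 14 (G/T), 19 (T/C), 25 (A/T).
22 of the 26 sites match, so the percent identity is 22/26 × 100 = 84.6%.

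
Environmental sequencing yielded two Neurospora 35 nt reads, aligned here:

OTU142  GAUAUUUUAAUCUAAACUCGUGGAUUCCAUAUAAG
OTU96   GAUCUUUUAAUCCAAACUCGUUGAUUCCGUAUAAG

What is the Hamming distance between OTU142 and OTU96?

The sequences differ at positions 4 (A/C), 13 (U/C), 22 (G/U), 29 (A/G).
That gives 4 mismatches out of 35 aligned sites, so the Hamming distance is 4.

4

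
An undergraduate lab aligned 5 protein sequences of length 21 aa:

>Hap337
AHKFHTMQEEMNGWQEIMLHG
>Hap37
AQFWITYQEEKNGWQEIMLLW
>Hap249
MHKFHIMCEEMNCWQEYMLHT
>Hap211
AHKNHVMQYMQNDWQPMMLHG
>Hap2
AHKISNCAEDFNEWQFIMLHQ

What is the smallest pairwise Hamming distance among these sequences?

Pairwise Hamming distances:
  Hap337 vs Hap37: 8
  Hap337 vs Hap249: 6
  Hap337 vs Hap211: 8
  Hap337 vs Hap2: 10
  Hap37 vs Hap249: 13
  Hap37 vs Hap211: 14
  Hap37 vs Hap2: 13
  Hap249 vs Hap211: 11
  Hap249 vs Hap2: 12
  Hap211 vs Hap2: 12
The smallest is 6, between Hap337 and Hap249.

6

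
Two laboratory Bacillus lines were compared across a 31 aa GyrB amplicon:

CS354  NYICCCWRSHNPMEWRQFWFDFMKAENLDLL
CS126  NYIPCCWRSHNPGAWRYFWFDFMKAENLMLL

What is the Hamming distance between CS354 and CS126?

5

The sequences differ at positions 4 (C/P), 13 (M/G), 14 (E/A), 17 (Q/Y), 29 (D/M).
That gives 5 mismatches out of 31 aligned sites, so the Hamming distance is 5.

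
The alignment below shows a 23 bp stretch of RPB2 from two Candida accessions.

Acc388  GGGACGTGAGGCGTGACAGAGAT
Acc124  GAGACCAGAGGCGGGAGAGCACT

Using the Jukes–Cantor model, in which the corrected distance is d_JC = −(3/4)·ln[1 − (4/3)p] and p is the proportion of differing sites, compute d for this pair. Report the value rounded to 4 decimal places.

0.4674

The sequences differ at positions 2 (G/A), 6 (G/C), 7 (T/A), 14 (T/G), 17 (C/G), 20 (A/C), 21 (G/A), 22 (A/C).
p = 8/23 = 0.347826.
d = −0.75 · ln(1 − (4/3)·0.347826) = −0.75 · ln(0.536232) = −0.75 · (-0.623188) = 0.4674.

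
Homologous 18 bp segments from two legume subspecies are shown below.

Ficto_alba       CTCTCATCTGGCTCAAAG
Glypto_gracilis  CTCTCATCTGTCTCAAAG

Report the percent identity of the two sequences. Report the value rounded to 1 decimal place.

94.4%

A single mismatch occurs at site 11 (G↔T).
17 of the 18 sites match, so the percent identity is 17/18 × 100 = 94.4%.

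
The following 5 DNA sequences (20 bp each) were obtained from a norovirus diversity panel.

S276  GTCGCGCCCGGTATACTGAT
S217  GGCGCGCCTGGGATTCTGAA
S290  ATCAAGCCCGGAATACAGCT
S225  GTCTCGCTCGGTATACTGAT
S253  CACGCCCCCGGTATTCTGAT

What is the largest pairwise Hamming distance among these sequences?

10

Pairwise Hamming distances:
  S276 vs S217: 5
  S276 vs S290: 6
  S276 vs S225: 2
  S276 vs S253: 4
  S217 vs S290: 10
  S217 vs S225: 7
  S217 vs S253: 6
  S290 vs S225: 7
  S290 vs S253: 9
  S225 vs S253: 6
The largest is 10, between S217 and S290.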